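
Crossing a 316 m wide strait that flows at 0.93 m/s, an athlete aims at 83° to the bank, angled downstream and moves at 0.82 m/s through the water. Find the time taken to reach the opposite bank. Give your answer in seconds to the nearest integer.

The component of the athlete's velocity perpendicular to the bank is 0.82 × sin 83° = 0.814 m/s.
The flow acts along the bank and has no component across it.
Time = 316 / 0.814 = 388.260 s.

388 s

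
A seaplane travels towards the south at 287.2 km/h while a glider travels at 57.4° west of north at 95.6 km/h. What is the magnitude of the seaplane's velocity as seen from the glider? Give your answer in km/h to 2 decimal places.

Taking east as x and north as y: seaplane velocity = (0.000, -287.200) km/h; glider velocity = (-80.538, 51.506) km/h.
Velocity of seaplane relative to glider = (0.000, -287.200) − (-80.538, 51.506) = (80.538, -338.706) km/h.
Magnitude = |(80.538, -338.706)| = 348.150 km/h.

348.15 km/h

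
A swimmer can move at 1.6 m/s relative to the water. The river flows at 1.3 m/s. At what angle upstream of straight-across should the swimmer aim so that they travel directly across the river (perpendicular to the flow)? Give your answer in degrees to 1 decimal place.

54.3°

To cancel the current, the upstream component of the swimmer's velocity must equal the flow: 1.6 sin θ = 1.3.
sin θ = 1.3 / 1.6 = 0.8125.
θ = arcsin(0.8125) = 54.341°.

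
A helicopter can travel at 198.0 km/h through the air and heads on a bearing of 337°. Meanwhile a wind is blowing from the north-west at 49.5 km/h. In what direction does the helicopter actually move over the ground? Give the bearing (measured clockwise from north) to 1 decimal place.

Taking east as x and north as y: velocity relative to the air = (-77.365, 182.260) km/h; the air relative to ground = (35.002, -35.002) km/h.
Velocity relative to ground = (-77.365, 182.260) + (35.002, -35.002) = (-42.363, 147.258) km/h.
Bearing = atan2(-42.36, 147.26) = 343.95° clockwise from north.

344.0°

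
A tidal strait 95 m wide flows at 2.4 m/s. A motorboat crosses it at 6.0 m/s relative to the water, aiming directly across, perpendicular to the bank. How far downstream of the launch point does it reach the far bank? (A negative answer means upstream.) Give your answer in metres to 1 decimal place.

38.0 m

Perpendicular speed = 6.000 m/s; crossing time = 95 / 6.000 = 15.833 s.
Net downstream speed = 2.400 m/s.
Drift = 2.400 × 15.833 = 38.000 m (downstream).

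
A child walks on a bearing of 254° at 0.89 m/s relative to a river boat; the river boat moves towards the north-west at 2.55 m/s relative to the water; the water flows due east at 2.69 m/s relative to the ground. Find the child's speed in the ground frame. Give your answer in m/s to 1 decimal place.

1.6 m/s

In east/north components (m/s): child relative to river boat = (-0.856, -0.245); river boat relative to water = (-1.803, 1.803); water relative to ground = (2.690, 0.000).
Sum = (0.031, 1.558) m/s.
Speed = |(0.031, 1.558)| = 1.558 m/s.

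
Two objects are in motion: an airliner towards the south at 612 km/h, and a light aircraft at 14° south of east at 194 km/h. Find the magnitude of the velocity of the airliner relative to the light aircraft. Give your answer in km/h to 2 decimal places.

Taking east as x and north as y: airliner velocity = (0.000, -612.000) km/h; light aircraft velocity = (188.237, -46.933) km/h.
Velocity of airliner relative to light aircraft = (0.000, -612.000) − (188.237, -46.933) = (-188.237, -565.067) km/h.
Magnitude = |(-188.237, -565.067)| = 595.596 km/h.

595.60 km/h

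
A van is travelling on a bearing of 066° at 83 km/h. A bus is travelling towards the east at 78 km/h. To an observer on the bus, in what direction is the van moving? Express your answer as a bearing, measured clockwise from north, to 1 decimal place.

356.3°

Taking east as x and north as y: van velocity = (75.824, 33.759) km/h; bus velocity = (78.000, 0.000) km/h.
Velocity of van relative to bus = (75.824, 33.759) − (78.000, 0.000) = (-2.176, 33.759) km/h.
Bearing = atan2(-2.18, 33.76) = 356.31° clockwise from north.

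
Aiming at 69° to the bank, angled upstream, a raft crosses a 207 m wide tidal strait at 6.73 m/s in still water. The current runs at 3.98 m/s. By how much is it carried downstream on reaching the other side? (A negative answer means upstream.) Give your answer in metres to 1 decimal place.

Perpendicular speed = 6.283 m/s; crossing time = 207 / 6.283 = 32.946 s.
Net downstream speed = 1.568 m/s.
Drift = 1.568 × 32.946 = 51.665 m (downstream).

51.7 m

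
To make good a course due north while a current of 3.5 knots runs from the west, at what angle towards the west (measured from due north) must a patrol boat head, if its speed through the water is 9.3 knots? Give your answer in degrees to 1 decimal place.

22.1°

The current pushes perpendicular to the desired track; the heading must have a component into the current equal to 3.5 knots: 9.3 sin θ = 3.5.
sin θ = 0.3763, so θ = 22.107°.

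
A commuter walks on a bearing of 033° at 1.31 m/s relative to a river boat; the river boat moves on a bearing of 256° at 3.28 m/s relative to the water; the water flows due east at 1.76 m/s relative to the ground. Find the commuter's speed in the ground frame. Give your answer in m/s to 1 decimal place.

0.8 m/s

In east/north components (m/s): commuter relative to river boat = (0.713, 1.099); river boat relative to water = (-3.183, -0.794); water relative to ground = (1.760, 0.000).
Sum = (-0.709, 0.305) m/s.
Speed = |(-0.709, 0.305)| = 0.772 m/s.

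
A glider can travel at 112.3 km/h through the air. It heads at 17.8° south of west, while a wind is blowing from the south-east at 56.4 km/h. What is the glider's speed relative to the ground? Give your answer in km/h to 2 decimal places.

Taking east as x and north as y: velocity relative to the air = (-106.924, -34.330) km/h; the air relative to ground = (-39.881, 39.881) km/h.
Velocity relative to ground = (-106.924, -34.330) + (-39.881, 39.881) = (-146.805, 5.551) km/h.
Speed = |(-146.805, 5.551)| = 146.910 km/h.

146.91 km/h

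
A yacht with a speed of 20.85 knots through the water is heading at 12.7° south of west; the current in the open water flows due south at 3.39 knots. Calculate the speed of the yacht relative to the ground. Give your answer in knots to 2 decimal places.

21.85 knots

Taking east as x and north as y: velocity relative to the water = (-20.340, -4.584) knots; the water relative to ground = (0.000, -3.390) knots.
Velocity relative to ground = (-20.340, -4.584) + (0.000, -3.390) = (-20.340, -7.974) knots.
Speed = |(-20.340, -7.974)| = 21.847 knots.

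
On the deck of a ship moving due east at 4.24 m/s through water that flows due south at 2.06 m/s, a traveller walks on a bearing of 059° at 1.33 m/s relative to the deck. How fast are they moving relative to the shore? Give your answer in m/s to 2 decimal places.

5.55 m/s

In east/north components (m/s): traveller relative to ship = (1.140, 0.685); ship relative to water = (4.240, 0.000); water relative to ground = (0.000, -2.060).
Sum = (5.380, -1.375) m/s.
Speed = |(5.380, -1.375)| = 5.553 m/s.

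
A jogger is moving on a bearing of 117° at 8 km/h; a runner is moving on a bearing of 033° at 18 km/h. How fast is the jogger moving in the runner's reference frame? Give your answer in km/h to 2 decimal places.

Taking east as x and north as y: jogger velocity = (7.128, -3.632) km/h; runner velocity = (9.804, 15.096) km/h.
Velocity of jogger relative to runner = (7.128, -3.632) − (9.804, 15.096) = (-2.675, -18.728) km/h.
Magnitude = |(-2.675, -18.728)| = 18.918 km/h.

18.92 km/h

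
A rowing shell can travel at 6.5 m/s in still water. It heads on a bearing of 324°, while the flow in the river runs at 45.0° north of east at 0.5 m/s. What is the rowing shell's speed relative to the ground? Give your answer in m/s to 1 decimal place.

Taking east as x and north as y: velocity relative to the water = (-3.821, 5.259) m/s; the water relative to ground = (0.354, 0.354) m/s.
Velocity relative to ground = (-3.821, 5.259) + (0.354, 0.354) = (-3.467, 5.612) m/s.
Speed = |(-3.467, 5.612)| = 6.597 m/s.

6.6 m/s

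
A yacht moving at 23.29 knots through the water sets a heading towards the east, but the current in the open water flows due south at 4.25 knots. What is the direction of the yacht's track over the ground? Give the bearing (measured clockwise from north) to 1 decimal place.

Taking east as x and north as y: velocity relative to the water = (23.290, 0.000) knots; the water relative to ground = (0.000, -4.250) knots.
Velocity relative to ground = (23.290, 0.000) + (0.000, -4.250) = (23.290, -4.250) knots.
Bearing = atan2(23.29, -4.25) = 100.34° clockwise from north.

100.3°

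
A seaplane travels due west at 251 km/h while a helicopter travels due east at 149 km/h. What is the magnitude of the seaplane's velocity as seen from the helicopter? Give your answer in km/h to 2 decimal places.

400.00 km/h

Taking east as x and north as y: seaplane velocity = (-251.000, 0.000) km/h; helicopter velocity = (149.000, 0.000) km/h.
Velocity of seaplane relative to helicopter = (-251.000, 0.000) − (149.000, 0.000) = (-400.000, 0.000) km/h.
Magnitude = |(-400.000, 0.000)| = 400.000 km/h.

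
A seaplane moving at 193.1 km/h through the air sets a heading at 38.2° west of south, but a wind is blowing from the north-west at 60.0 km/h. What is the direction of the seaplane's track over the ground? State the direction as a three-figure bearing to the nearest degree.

Taking east as x and north as y: velocity relative to the air = (-119.415, -151.749) km/h; the air relative to ground = (42.426, -42.426) km/h.
Velocity relative to ground = (-119.415, -151.749) + (42.426, -42.426) = (-76.988, -194.175) km/h.
Bearing = atan2(-76.99, -194.18) = 201.63° clockwise from north.

202°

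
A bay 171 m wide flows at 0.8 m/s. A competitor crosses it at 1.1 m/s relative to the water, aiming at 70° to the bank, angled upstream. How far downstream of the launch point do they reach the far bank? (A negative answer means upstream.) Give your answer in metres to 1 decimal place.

Perpendicular speed = 1.034 m/s; crossing time = 171 / 1.034 = 165.431 s.
Net downstream speed = 0.424 m/s.
Drift = 0.424 × 165.431 = 70.106 m (downstream).

70.1 m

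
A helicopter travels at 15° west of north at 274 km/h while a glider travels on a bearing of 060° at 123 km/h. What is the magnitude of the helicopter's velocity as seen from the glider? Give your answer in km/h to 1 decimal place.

269.7 km/h

Taking east as x and north as y: helicopter velocity = (-70.916, 264.664) km/h; glider velocity = (106.521, 61.500) km/h.
Velocity of helicopter relative to glider = (-70.916, 264.664) − (106.521, 61.500) = (-177.438, 203.164) km/h.
Magnitude = |(-177.438, 203.164)| = 269.740 km/h.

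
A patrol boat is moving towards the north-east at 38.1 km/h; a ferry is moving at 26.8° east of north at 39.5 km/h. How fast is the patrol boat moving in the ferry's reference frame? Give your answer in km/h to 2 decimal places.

12.35 km/h

Taking east as x and north as y: patrol boat velocity = (26.941, 26.941) km/h; ferry velocity = (17.810, 35.257) km/h.
Velocity of patrol boat relative to ferry = (26.941, 26.941) − (17.810, 35.257) = (9.131, -8.316) km/h.
Magnitude = |(9.131, -8.316)| = 12.351 km/h.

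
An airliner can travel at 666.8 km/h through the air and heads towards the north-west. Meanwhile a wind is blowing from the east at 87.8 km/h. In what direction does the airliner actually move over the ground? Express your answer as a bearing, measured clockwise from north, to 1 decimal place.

310.1°

Taking east as x and north as y: velocity relative to the air = (-471.499, 471.499) km/h; the air relative to ground = (-87.800, 0.000) km/h.
Velocity relative to ground = (-471.499, 471.499) + (-87.800, 0.000) = (-559.299, 471.499) km/h.
Bearing = atan2(-559.30, 471.50) = 310.13° clockwise from north.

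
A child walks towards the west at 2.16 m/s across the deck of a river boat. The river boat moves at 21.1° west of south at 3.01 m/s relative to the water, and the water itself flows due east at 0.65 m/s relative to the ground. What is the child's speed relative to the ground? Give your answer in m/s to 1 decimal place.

In east/north components (m/s): child relative to river boat = (-2.160, 0.000); river boat relative to water = (-1.084, -2.808); water relative to ground = (0.650, 0.000).
Sum = (-2.594, -2.808) m/s.
Speed = |(-2.594, -2.808)| = 3.823 m/s.

3.8 m/s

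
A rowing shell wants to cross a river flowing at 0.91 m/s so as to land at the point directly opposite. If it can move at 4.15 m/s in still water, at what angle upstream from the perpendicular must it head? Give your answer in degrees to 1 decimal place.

To cancel the current, the upstream component of the rowing shell's velocity must equal the flow: 4.15 sin θ = 0.91.
sin θ = 0.91 / 4.15 = 0.2193.
θ = arcsin(0.2193) = 12.667°.

12.7°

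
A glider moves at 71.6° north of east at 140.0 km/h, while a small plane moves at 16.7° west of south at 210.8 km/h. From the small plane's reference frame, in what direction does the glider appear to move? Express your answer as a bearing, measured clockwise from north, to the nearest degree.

Taking east as x and north as y: glider velocity = (44.191, 132.843) km/h; small plane velocity = (-60.576, -201.909) km/h.
Velocity of glider relative to small plane = (44.191, 132.843) − (-60.576, -201.909) = (104.766, 334.752) km/h.
Bearing = atan2(104.77, 334.75) = 17.38° clockwise from north.

017°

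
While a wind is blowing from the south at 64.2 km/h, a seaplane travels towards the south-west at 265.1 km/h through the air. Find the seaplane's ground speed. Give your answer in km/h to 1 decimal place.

Taking east as x and north as y: velocity relative to the air = (-187.454, -187.454) km/h; the air relative to ground = (0.000, 64.200) km/h.
Velocity relative to ground = (-187.454, -187.454) + (0.000, 64.200) = (-187.454, -123.254) km/h.
Speed = |(-187.454, -123.254)| = 224.345 km/h.

224.3 km/h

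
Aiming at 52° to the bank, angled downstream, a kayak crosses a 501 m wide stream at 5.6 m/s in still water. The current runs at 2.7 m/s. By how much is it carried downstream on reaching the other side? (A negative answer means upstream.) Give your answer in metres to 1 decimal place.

698.0 m

Perpendicular speed = 4.413 m/s; crossing time = 501 / 4.413 = 113.532 s.
Net downstream speed = 6.148 m/s.
Drift = 6.148 × 113.532 = 697.960 m (downstream).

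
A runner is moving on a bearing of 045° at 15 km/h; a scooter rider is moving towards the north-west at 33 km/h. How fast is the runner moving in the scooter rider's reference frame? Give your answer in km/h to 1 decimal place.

Taking east as x and north as y: runner velocity = (10.607, 10.607) km/h; scooter rider velocity = (-23.335, 23.335) km/h.
Velocity of runner relative to scooter rider = (10.607, 10.607) − (-23.335, 23.335) = (33.941, -12.728) km/h.
Magnitude = |(33.941, -12.728)| = 36.249 km/h.

36.2 km/h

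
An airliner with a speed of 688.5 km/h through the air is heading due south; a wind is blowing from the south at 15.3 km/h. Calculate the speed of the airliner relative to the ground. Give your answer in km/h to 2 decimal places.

673.20 km/h

Taking east as x and north as y: velocity relative to the air = (0.000, -688.500) km/h; the air relative to ground = (0.000, 15.300) km/h.
Velocity relative to ground = (0.000, -688.500) + (0.000, 15.300) = (0.000, -673.200) km/h.
Speed = |(0.000, -673.200)| = 673.200 km/h.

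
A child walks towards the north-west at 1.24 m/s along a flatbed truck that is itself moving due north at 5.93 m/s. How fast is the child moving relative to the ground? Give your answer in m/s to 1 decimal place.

Taking east as x and north as y: flatbed truck velocity = (0.000, 5.930) m/s; child velocity relative to flatbed truck = (-0.877, 0.877) m/s.
Velocity relative to ground = (0.000, 5.930) + (-0.877, 0.877) = (-0.877, 6.807) m/s.
Speed = |(-0.877, 6.807)| = 6.863 m/s.

6.9 m/s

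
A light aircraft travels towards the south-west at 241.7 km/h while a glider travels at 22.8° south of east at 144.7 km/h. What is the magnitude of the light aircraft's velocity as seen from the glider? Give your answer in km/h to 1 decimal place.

325.2 km/h

Taking east as x and north as y: light aircraft velocity = (-170.908, -170.908) km/h; glider velocity = (133.394, -56.074) km/h.
Velocity of light aircraft relative to glider = (-170.908, -170.908) − (133.394, -56.074) = (-304.301, -114.834) km/h.
Magnitude = |(-304.301, -114.834)| = 325.248 km/h.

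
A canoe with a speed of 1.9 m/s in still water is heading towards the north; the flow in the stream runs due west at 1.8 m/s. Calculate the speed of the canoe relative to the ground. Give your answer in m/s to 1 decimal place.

2.6 m/s

Taking east as x and north as y: velocity relative to the water = (0.000, 1.900) m/s; the water relative to ground = (-1.800, 0.000) m/s.
Velocity relative to ground = (0.000, 1.900) + (-1.800, 0.000) = (-1.800, 1.900) m/s.
Speed = |(-1.800, 1.900)| = 2.617 m/s.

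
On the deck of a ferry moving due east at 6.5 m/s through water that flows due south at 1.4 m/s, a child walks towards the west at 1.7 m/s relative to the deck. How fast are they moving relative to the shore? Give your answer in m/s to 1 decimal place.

5.0 m/s

In east/north components (m/s): child relative to ferry = (-1.700, 0.000); ferry relative to water = (6.500, 0.000); water relative to ground = (0.000, -1.400).
Sum = (4.800, -1.400) m/s.
Speed = |(4.800, -1.400)| = 5.000 m/s.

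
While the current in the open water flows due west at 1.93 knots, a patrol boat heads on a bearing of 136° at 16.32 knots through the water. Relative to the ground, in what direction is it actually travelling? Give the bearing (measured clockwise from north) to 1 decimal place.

141.3°

Taking east as x and north as y: velocity relative to the water = (11.337, -11.740) knots; the water relative to ground = (-1.930, 0.000) knots.
Velocity relative to ground = (11.337, -11.740) + (-1.930, 0.000) = (9.407, -11.740) knots.
Bearing = atan2(9.41, -11.74) = 141.30° clockwise from north.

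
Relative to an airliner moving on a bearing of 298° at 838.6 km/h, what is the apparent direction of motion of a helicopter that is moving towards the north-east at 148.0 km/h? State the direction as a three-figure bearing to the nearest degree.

109°

Taking east as x and north as y: helicopter velocity = (104.652, 104.652) km/h; airliner velocity = (-740.440, 393.699) km/h.
Velocity of helicopter relative to airliner = (104.652, 104.652) − (-740.440, 393.699) = (845.092, -289.047) km/h.
Bearing = atan2(845.09, -289.05) = 108.88° clockwise from north.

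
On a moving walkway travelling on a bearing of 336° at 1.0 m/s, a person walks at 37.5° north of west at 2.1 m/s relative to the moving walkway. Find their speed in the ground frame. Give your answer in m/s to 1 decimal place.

Taking east as x and north as y: moving walkway velocity = (-0.407, 0.914) m/s; person velocity relative to moving walkway = (-1.666, 1.278) m/s.
Velocity relative to ground = (-0.407, 0.914) + (-1.666, 1.278) = (-2.073, 2.192) m/s.
Speed = |(-2.073, 2.192)| = 3.017 m/s.

3.0 m/s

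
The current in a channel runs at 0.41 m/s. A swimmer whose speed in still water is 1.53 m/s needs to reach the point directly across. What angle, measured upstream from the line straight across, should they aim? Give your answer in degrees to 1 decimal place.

To cancel the current, the upstream component of the swimmer's velocity must equal the flow: 1.53 sin θ = 0.41.
sin θ = 0.41 / 1.53 = 0.2680.
θ = arcsin(0.2680) = 15.544°.

15.5°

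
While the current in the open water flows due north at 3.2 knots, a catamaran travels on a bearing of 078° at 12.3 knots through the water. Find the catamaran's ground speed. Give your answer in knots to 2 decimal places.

13.34 knots

Taking east as x and north as y: velocity relative to the water = (12.031, 2.557) knots; the water relative to ground = (0.000, 3.200) knots.
Velocity relative to ground = (12.031, 2.557) + (0.000, 3.200) = (12.031, 5.757) knots.
Speed = |(12.031, 5.757)| = 13.338 knots.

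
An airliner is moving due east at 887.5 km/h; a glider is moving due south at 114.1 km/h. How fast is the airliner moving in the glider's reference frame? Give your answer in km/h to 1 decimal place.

894.8 km/h

Taking east as x and north as y: airliner velocity = (887.500, 0.000) km/h; glider velocity = (0.000, -114.100) km/h.
Velocity of airliner relative to glider = (887.500, 0.000) − (0.000, -114.100) = (887.500, 114.100) km/h.
Magnitude = |(887.500, 114.100)| = 894.804 km/h.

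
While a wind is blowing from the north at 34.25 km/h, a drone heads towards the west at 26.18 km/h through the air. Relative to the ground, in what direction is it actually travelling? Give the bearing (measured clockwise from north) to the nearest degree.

Taking east as x and north as y: velocity relative to the air = (-26.180, 0.000) km/h; the air relative to ground = (0.000, -34.250) km/h.
Velocity relative to ground = (-26.180, 0.000) + (0.000, -34.250) = (-26.180, -34.250) km/h.
Bearing = atan2(-26.18, -34.25) = 217.39° clockwise from north.

217°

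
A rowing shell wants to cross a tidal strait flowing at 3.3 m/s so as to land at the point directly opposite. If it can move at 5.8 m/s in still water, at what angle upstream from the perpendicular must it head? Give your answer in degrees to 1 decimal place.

34.7°

To cancel the current, the upstream component of the rowing shell's velocity must equal the flow: 5.8 sin θ = 3.3.
sin θ = 3.3 / 5.8 = 0.5690.
θ = arcsin(0.5690) = 34.678°.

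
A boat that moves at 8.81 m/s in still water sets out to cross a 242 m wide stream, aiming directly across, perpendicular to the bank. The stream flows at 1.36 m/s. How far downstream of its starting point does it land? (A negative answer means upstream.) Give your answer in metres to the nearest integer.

37 m

Perpendicular speed = 8.810 m/s; crossing time = 242 / 8.810 = 27.469 s.
Net downstream speed = 1.360 m/s.
Drift = 1.360 × 27.469 = 37.358 m (downstream).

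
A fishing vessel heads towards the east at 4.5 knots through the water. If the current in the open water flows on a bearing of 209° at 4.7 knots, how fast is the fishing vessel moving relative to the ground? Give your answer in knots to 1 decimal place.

Taking east as x and north as y: velocity relative to the water = (4.500, 0.000) knots; the water relative to ground = (-2.279, -4.111) knots.
Velocity relative to ground = (4.500, 0.000) + (-2.279, -4.111) = (2.221, -4.111) knots.
Speed = |(2.221, -4.111)| = 4.673 knots.

4.7 knots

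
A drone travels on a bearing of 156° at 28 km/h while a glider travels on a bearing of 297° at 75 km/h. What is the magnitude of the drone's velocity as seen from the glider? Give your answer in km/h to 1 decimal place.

98.4 km/h

Taking east as x and north as y: drone velocity = (11.389, -25.579) km/h; glider velocity = (-66.825, 34.049) km/h.
Velocity of drone relative to glider = (11.389, -25.579) − (-66.825, 34.049) = (78.214, -59.629) km/h.
Magnitude = |(78.214, -59.629)| = 98.351 km/h.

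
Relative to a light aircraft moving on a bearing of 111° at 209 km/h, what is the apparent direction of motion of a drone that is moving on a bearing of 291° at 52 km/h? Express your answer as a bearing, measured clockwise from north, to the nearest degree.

Taking east as x and north as y: drone velocity = (-48.546, 18.635) km/h; light aircraft velocity = (195.118, -74.899) km/h.
Velocity of drone relative to light aircraft = (-48.546, 18.635) − (195.118, -74.899) = (-243.664, 93.534) km/h.
Bearing = atan2(-243.66, 93.53) = 291.00° clockwise from north.

291°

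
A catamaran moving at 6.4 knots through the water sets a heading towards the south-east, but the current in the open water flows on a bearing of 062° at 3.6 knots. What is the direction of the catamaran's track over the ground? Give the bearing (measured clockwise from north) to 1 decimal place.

110.2°

Taking east as x and north as y: velocity relative to the water = (4.525, -4.525) knots; the water relative to ground = (3.179, 1.690) knots.
Velocity relative to ground = (4.525, -4.525) + (3.179, 1.690) = (7.704, -2.835) knots.
Bearing = atan2(7.70, -2.84) = 110.21° clockwise from north.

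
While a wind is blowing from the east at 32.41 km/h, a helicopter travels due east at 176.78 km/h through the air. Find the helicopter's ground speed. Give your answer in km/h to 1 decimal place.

144.4 km/h

Taking east as x and north as y: velocity relative to the air = (176.780, 0.000) km/h; the air relative to ground = (-32.410, 0.000) km/h.
Velocity relative to ground = (176.780, 0.000) + (-32.410, 0.000) = (144.370, 0.000) km/h.
Speed = |(144.370, 0.000)| = 144.370 km/h.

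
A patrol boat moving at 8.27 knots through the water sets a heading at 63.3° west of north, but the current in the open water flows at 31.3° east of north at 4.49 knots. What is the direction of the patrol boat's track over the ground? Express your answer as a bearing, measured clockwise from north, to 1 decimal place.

326.2°

Taking east as x and north as y: velocity relative to the water = (-7.388, 3.716) knots; the water relative to ground = (2.333, 3.837) knots.
Velocity relative to ground = (-7.388, 3.716) + (2.333, 3.837) = (-5.056, 7.552) knots.
Bearing = atan2(-5.06, 7.55) = 326.20° clockwise from north.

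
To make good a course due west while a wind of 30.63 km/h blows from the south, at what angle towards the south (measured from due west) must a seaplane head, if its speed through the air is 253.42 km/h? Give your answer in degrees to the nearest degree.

The wind pushes perpendicular to the desired track; the heading must have a component into the wind equal to 30.63 km/h: 253.42 sin θ = 30.63.
sin θ = 0.1209, so θ = 6.942°.

7°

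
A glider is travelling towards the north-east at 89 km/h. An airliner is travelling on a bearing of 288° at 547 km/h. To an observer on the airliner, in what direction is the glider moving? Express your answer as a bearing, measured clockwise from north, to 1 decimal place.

100.3°

Taking east as x and north as y: glider velocity = (62.933, 62.933) km/h; airliner velocity = (-520.228, 169.032) km/h.
Velocity of glider relative to airliner = (62.933, 62.933) − (-520.228, 169.032) = (583.160, -106.100) km/h.
Bearing = atan2(583.16, -106.10) = 100.31° clockwise from north.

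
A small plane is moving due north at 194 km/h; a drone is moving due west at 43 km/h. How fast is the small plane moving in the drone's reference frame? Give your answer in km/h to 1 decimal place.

Taking east as x and north as y: small plane velocity = (0.000, 194.000) km/h; drone velocity = (-43.000, 0.000) km/h.
Velocity of small plane relative to drone = (0.000, 194.000) − (-43.000, 0.000) = (43.000, 194.000) km/h.
Magnitude = |(43.000, 194.000)| = 198.708 km/h.

198.7 km/h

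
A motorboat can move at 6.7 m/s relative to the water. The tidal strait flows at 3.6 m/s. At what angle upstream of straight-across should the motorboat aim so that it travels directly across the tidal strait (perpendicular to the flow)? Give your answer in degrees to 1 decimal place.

To cancel the current, the upstream component of the motorboat's velocity must equal the flow: 6.7 sin θ = 3.6.
sin θ = 3.6 / 6.7 = 0.5373.
θ = arcsin(0.5373) = 32.501°.

32.5°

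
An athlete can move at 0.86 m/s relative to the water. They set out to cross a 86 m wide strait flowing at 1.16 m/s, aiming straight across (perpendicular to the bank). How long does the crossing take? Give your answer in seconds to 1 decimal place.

100.0 s

The component of the athlete's velocity perpendicular to the bank is 0.86 m/s.
The flow acts along the bank and has no component across it.
Time = 86 / 0.860 = 100.000 s.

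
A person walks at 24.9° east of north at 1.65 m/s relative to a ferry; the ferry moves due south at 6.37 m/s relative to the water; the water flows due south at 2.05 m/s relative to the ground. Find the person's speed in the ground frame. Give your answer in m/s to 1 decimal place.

7.0 m/s

In east/north components (m/s): person relative to ferry = (0.695, 1.497); ferry relative to water = (0.000, -6.370); water relative to ground = (0.000, -2.050).
Sum = (0.695, -6.923) m/s.
Speed = |(0.695, -6.923)| = 6.958 m/s.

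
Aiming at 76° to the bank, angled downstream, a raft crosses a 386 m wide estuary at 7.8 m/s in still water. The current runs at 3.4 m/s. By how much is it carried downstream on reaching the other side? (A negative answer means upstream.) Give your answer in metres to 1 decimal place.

269.6 m

Perpendicular speed = 7.568 m/s; crossing time = 386 / 7.568 = 51.002 s.
Net downstream speed = 5.287 m/s.
Drift = 5.287 × 51.002 = 269.648 m (downstream).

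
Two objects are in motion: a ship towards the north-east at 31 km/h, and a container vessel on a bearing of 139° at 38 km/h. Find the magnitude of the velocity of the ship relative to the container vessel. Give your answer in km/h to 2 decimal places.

50.69 km/h

Taking east as x and north as y: ship velocity = (21.920, 21.920) km/h; container vessel velocity = (24.930, -28.679) km/h.
Velocity of ship relative to container vessel = (21.920, 21.920) − (24.930, -28.679) = (-3.010, 50.599) km/h.
Magnitude = |(-3.010, 50.599)| = 50.689 km/h.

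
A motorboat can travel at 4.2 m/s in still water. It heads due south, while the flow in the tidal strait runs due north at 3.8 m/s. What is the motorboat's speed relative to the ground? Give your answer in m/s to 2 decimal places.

0.40 m/s

Taking east as x and north as y: velocity relative to the water = (0.000, -4.200) m/s; the water relative to ground = (0.000, 3.800) m/s.
Velocity relative to ground = (0.000, -4.200) + (0.000, 3.800) = (0.000, -0.400) m/s.
Speed = |(0.000, -0.400)| = 0.400 m/s.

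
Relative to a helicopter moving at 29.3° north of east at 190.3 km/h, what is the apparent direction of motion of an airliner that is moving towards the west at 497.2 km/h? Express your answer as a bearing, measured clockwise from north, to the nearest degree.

262°

Taking east as x and north as y: airliner velocity = (-497.200, 0.000) km/h; helicopter velocity = (165.955, 93.129) km/h.
Velocity of airliner relative to helicopter = (-497.200, 0.000) − (165.955, 93.129) = (-663.155, -93.129) km/h.
Bearing = atan2(-663.15, -93.13) = 262.01° clockwise from north.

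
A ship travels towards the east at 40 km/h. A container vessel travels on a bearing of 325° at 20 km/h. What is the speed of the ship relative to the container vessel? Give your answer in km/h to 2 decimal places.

Taking east as x and north as y: ship velocity = (40.000, 0.000) km/h; container vessel velocity = (-11.472, 16.383) km/h.
Velocity of ship relative to container vessel = (40.000, 0.000) − (-11.472, 16.383) = (51.472, -16.383) km/h.
Magnitude = |(51.472, -16.383)| = 54.016 km/h.

54.02 km/h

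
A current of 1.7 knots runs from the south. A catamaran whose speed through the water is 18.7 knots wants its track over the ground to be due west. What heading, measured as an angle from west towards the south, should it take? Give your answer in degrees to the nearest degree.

The current pushes perpendicular to the desired track; the heading must have a component into the current equal to 1.7 knots: 18.7 sin θ = 1.7.
sin θ = 0.0909, so θ = 5.216°.

5°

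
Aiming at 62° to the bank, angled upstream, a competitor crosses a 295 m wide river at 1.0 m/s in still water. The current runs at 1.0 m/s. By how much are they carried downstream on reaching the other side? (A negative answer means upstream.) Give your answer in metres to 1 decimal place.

Perpendicular speed = 0.883 m/s; crossing time = 295 / 0.883 = 334.108 s.
Net downstream speed = 0.531 m/s.
Drift = 0.531 × 334.108 = 177.254 m (downstream).

177.3 m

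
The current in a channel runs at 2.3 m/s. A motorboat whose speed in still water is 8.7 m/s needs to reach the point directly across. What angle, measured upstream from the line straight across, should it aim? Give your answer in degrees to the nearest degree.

To cancel the current, the upstream component of the motorboat's velocity must equal the flow: 8.7 sin θ = 2.3.
sin θ = 2.3 / 8.7 = 0.2644.
θ = arcsin(0.2644) = 15.329°.

15°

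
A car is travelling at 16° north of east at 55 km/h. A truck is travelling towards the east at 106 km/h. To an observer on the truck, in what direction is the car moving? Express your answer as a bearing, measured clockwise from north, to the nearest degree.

Taking east as x and north as y: car velocity = (52.869, 15.160) km/h; truck velocity = (106.000, 0.000) km/h.
Velocity of car relative to truck = (52.869, 15.160) − (106.000, 0.000) = (-53.131, 15.160) km/h.
Bearing = atan2(-53.13, 15.16) = 285.93° clockwise from north.

286°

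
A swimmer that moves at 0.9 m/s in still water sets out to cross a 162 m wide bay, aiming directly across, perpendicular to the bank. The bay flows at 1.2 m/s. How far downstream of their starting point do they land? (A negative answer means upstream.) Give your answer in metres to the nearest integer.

Perpendicular speed = 0.900 m/s; crossing time = 162 / 0.900 = 180.000 s.
Net downstream speed = 1.200 m/s.
Drift = 1.200 × 180.000 = 216.000 m (downstream).

216 m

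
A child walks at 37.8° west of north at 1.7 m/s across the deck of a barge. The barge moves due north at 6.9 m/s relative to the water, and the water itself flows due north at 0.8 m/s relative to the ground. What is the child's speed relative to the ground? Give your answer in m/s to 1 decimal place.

In east/north components (m/s): child relative to barge = (-1.042, 1.343); barge relative to water = (0.000, 6.900); water relative to ground = (0.000, 0.800).
Sum = (-1.042, 9.043) m/s.
Speed = |(-1.042, 9.043)| = 9.103 m/s.

9.1 m/s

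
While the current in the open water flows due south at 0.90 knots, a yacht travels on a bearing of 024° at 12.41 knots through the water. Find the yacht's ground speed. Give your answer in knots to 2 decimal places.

11.59 knots

Taking east as x and north as y: velocity relative to the water = (5.048, 11.337) knots; the water relative to ground = (0.000, -0.900) knots.
Velocity relative to ground = (5.048, 11.337) + (0.000, -0.900) = (5.048, 10.437) knots.
Speed = |(5.048, 10.437)| = 11.594 knots.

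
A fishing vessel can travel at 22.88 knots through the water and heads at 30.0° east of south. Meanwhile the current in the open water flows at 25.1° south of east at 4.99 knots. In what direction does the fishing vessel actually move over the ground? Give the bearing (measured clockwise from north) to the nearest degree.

Taking east as x and north as y: velocity relative to the water = (11.440, -19.815) knots; the water relative to ground = (4.519, -2.117) knots.
Velocity relative to ground = (11.440, -19.815) + (4.519, -2.117) = (15.959, -21.931) knots.
Bearing = atan2(15.96, -21.93) = 143.96° clockwise from north.

144°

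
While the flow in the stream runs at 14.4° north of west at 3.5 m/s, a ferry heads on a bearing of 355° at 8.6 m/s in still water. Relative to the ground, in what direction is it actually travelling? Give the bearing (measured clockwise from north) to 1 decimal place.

336.3°

Taking east as x and north as y: velocity relative to the water = (-0.750, 8.567) m/s; the water relative to ground = (-3.390, 0.870) m/s.
Velocity relative to ground = (-0.750, 8.567) + (-3.390, 0.870) = (-4.140, 9.438) m/s.
Bearing = atan2(-4.14, 9.44) = 336.32° clockwise from north.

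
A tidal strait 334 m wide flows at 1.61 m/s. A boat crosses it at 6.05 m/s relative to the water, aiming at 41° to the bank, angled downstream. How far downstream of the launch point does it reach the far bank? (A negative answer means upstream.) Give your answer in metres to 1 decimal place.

Perpendicular speed = 3.969 m/s; crossing time = 334 / 3.969 = 84.149 s.
Net downstream speed = 6.176 m/s.
Drift = 6.176 × 84.149 = 519.703 m (downstream).

519.7 m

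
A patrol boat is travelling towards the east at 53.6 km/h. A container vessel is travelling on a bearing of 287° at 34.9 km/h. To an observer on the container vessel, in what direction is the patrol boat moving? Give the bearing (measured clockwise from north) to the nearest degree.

Taking east as x and north as y: patrol boat velocity = (53.600, 0.000) km/h; container vessel velocity = (-33.375, 10.204) km/h.
Velocity of patrol boat relative to container vessel = (53.600, 0.000) − (-33.375, 10.204) = (86.975, -10.204) km/h.
Bearing = atan2(86.98, -10.20) = 96.69° clockwise from north.

097°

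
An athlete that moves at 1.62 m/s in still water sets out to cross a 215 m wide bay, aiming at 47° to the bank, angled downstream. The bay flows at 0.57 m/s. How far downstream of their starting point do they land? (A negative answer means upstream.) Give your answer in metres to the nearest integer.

Perpendicular speed = 1.185 m/s; crossing time = 215 / 1.185 = 181.466 s.
Net downstream speed = 1.675 m/s.
Drift = 1.675 × 181.466 = 303.927 m (downstream).

304 m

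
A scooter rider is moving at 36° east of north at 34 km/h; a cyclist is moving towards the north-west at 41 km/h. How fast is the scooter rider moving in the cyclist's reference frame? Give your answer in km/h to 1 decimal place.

49.0 km/h

Taking east as x and north as y: scooter rider velocity = (19.985, 27.507) km/h; cyclist velocity = (-28.991, 28.991) km/h.
Velocity of scooter rider relative to cyclist = (19.985, 27.507) − (-28.991, 28.991) = (48.976, -1.485) km/h.
Magnitude = |(48.976, -1.485)| = 48.999 km/h.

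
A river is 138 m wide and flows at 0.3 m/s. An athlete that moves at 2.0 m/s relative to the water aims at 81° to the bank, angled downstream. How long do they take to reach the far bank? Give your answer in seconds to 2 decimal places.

69.86 s

The component of the athlete's velocity perpendicular to the bank is 2.0 × sin 81° = 1.975 m/s.
Only the cross-stream component determines the crossing time; the current contributes nothing perpendicular to the bank.
Time = 138 / 1.975 = 69.860 s.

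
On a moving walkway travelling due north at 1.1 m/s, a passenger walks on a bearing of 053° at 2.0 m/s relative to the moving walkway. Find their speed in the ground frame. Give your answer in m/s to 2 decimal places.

Taking east as x and north as y: moving walkway velocity = (0.000, 1.100) m/s; passenger velocity relative to moving walkway = (1.597, 1.204) m/s.
Velocity relative to ground = (0.000, 1.100) + (1.597, 1.204) = (1.597, 2.304) m/s.
Speed = |(1.597, 2.304)| = 2.803 m/s.

2.80 m/s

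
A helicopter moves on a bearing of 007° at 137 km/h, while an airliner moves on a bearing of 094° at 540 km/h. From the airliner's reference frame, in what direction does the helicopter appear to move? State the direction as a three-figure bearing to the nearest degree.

Taking east as x and north as y: helicopter velocity = (16.696, 135.979) km/h; airliner velocity = (538.685, -37.668) km/h.
Velocity of helicopter relative to airliner = (16.696, 135.979) − (538.685, -37.668) = (-521.988, 173.647) km/h.
Bearing = atan2(-521.99, 173.65) = 288.40° clockwise from north.

288°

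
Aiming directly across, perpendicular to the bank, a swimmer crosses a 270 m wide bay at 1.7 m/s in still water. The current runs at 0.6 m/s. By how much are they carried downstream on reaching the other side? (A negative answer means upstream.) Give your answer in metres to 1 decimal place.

95.3 m

Perpendicular speed = 1.700 m/s; crossing time = 270 / 1.700 = 158.824 s.
Net downstream speed = 0.600 m/s.
Drift = 0.600 × 158.824 = 95.294 m (downstream).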